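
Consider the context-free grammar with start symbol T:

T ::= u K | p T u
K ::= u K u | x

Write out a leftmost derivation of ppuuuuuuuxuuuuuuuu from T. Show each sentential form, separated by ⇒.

T⇒pTu⇒ppTuu⇒ppuKuu⇒ppuuKuuu⇒ppuuuKuuuu⇒ppuuuuKuuuuu⇒ppuuuuuKuuuuuu⇒ppuuuuuuKuuuuuuu⇒ppuuuuuuuKuuuuuuuu⇒ppuuuuuuuxuuuuuuuu

T ⇒ pTu   [T ::= p T u]
pTu ⇒ ppTuu   [T ::= p T u]
ppTuu ⇒ ppuKuu   [T ::= u K]
ppuKuu ⇒ ppuuKuuu   [K ::= u K u]
ppuuKuuu ⇒ ppuuuKuuuu   [K ::= u K u]
ppuuuKuuuu ⇒ ppuuuuKuuuuu   [K ::= u K u]
ppuuuuKuuuuu ⇒ ppuuuuuKuuuuuu   [K ::= u K u]
ppuuuuuKuuuuuu ⇒ ppuuuuuuKuuuuuuu   [K ::= u K u]
ppuuuuuuKuuuuuuu ⇒ ppuuuuuuuKuuuuuuuu   [K ::= u K u]
ppuuuuuuuKuuuuuuuu ⇒ ppuuuuuuuxuuuuuuuu   [K ::= x]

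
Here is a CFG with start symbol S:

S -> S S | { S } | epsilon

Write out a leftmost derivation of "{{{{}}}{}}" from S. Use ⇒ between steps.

S ⇒ {S}   [S -> { S }]
{S} ⇒ {SS}   [S -> S S]
{SS} ⇒ {SSS}   [S -> S S]
{SSS} ⇒ {SSSS}   [S -> S S]
{SSSS} ⇒ {{S}SSS}   [S -> { S }]
{{S}SSS} ⇒ {{{S}}SSS}   [S -> { S }]
{{{S}}SSS} ⇒ {{{{S}}}SSS}   [S -> { S }]
{{{{S}}}SSS} ⇒ {{{{}}}SSS}   [S -> epsilon]
{{{{}}}SSS} ⇒ {{{{}}}SS}   [S -> epsilon]
{{{{}}}SS} ⇒ {{{{}}}{S}S}   [S -> { S }]
{{{{}}}{S}S} ⇒ {{{{}}}{}S}   [S -> epsilon]
{{{{}}}{}S} ⇒ {{{{}}}{}}   [S -> epsilon]

S⇒{S}⇒{SS}⇒{SSS}⇒{SSSS}⇒{{S}SSS}⇒{{{S}}SSS}⇒{{{{S}}}SSS}⇒{{{{}}}SSS}⇒{{{{}}}SS}⇒{{{{}}}{S}S}⇒{{{{}}}{}S}⇒{{{{}}}{}}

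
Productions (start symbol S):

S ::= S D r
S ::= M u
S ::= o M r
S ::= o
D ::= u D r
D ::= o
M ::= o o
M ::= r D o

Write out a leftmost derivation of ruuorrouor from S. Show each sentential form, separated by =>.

S => SDr => MuDr => rDouDr => ruDrouDr => ruuDrrouDr => ruuorrouDr => ruuorrouor

S => SDr   [S ::= S D r]
SDr => MuDr   [S ::= M u]
MuDr => rDouDr   [M ::= r D o]
rDouDr => ruDrouDr   [D ::= u D r]
ruDrouDr => ruuDrrouDr   [D ::= u D r]
ruuDrrouDr => ruuorrouDr   [D ::= o]
ruuorrouDr => ruuorrouor   [D ::= o]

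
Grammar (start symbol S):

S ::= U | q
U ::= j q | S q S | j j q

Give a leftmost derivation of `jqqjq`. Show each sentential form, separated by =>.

S=>U=>SqS=>UqS=>jqqS=>jqqU=>jqqjq

S => U   [S ::= U]
U => SqS   [U ::= S q S]
SqS => UqS   [S ::= U]
UqS => jqqS   [U ::= j q]
jqqS => jqqU   [S ::= U]
jqqU => jqqjq   [U ::= j q]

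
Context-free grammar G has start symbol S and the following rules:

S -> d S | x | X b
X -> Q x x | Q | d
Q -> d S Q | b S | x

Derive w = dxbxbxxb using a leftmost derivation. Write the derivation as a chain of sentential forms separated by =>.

S => Xb   [S -> X b]
Xb => Qxxb   [X -> Q x x]
Qxxb => dSQxxb   [Q -> d S Q]
dSQxxb => dxQxxb   [S -> x]
dxQxxb => dxbSxxb   [Q -> b S]
dxbSxxb => dxbXbxxb   [S -> X b]
dxbXbxxb => dxbQbxxb   [X -> Q]
dxbQbxxb => dxbxbxxb   [Q -> x]

S=>Xb=>Qxxb=>dSQxxb=>dxQxxb=>dxbSxxb=>dxbXbxxb=>dxbQbxxb=>dxbxbxxb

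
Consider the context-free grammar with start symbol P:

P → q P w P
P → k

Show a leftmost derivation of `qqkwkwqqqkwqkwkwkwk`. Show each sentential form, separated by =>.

P=>qPwP=>qqPwPwP=>qqkwPwP=>qqkwkwP=>qqkwkwqPwP=>qqkwkwqqPwPwP=>qqkwkwqqqPwPwPwP=>qqkwkwqqqkwPwPwP=>qqkwkwqqqkwqPwPwPwP=>qqkwkwqqqkwqkwPwPwP=>qqkwkwqqqkwqkwkwPwP=>qqkwkwqqqkwqkwkwkwP=>qqkwkwqqqkwqkwkwkwk

P => qPwP   [P → q P w P]
qPwP => qqPwPwP   [P → q P w P]
qqPwPwP => qqkwPwP   [P → k]
qqkwPwP => qqkwkwP   [P → k]
qqkwkwP => qqkwkwqPwP   [P → q P w P]
qqkwkwqPwP => qqkwkwqqPwPwP   [P → q P w P]
qqkwkwqqPwPwP => qqkwkwqqqPwPwPwP   [P → q P w P]
qqkwkwqqqPwPwPwP => qqkwkwqqqkwPwPwP   [P → k]
qqkwkwqqqkwPwPwP => qqkwkwqqqkwqPwPwPwP   [P → q P w P]
qqkwkwqqqkwqPwPwPwP => qqkwkwqqqkwqkwPwPwP   [P → k]
qqkwkwqqqkwqkwPwPwP => qqkwkwqqqkwqkwkwPwP   [P → k]
qqkwkwqqqkwqkwkwPwP => qqkwkwqqqkwqkwkwkwP   [P → k]
qqkwkwqqqkwqkwkwkwP => qqkwkwqqqkwqkwkwkwk   [P → k]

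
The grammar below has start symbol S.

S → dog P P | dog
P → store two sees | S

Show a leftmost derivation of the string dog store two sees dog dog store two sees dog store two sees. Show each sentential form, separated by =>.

S => dog P P => dog store two sees P => dog store two sees S => dog store two sees dog P P => dog store two sees dog S P => dog store two sees dog dog P P P => dog store two sees dog dog store two sees P P => dog store two sees dog dog store two sees S P => dog store two sees dog dog store two sees dog P => dog store two sees dog dog store two sees dog store two sees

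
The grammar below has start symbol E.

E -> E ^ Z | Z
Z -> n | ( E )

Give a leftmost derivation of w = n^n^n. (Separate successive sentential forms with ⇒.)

E ⇒ E^Z ⇒ E^Z^Z ⇒ Z^Z^Z ⇒ n^Z^Z ⇒ n^n^Z ⇒ n^n^n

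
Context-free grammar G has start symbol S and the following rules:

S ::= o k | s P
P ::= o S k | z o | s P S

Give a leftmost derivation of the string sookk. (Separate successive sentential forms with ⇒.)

S ⇒ sP ⇒ soSk ⇒ sookk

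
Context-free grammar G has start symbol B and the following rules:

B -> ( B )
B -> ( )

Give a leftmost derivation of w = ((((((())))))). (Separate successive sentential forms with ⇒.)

B⇒(B)⇒((B))⇒(((B)))⇒((((B))))⇒(((((B)))))⇒((((((B))))))⇒((((((()))))))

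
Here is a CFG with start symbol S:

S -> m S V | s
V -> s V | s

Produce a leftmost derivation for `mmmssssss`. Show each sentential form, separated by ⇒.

S ⇒ mSV ⇒ mmSVV ⇒ mmmSVVV ⇒ mmmsVVV ⇒ mmmssVV ⇒ mmmsssVV ⇒ mmmssssVV ⇒ mmmsssssV ⇒ mmmssssss

S ⇒ mSV   [S -> m S V]
mSV ⇒ mmSVV   [S -> m S V]
mmSVV ⇒ mmmSVVV   [S -> m S V]
mmmSVVV ⇒ mmmsVVV   [S -> s]
mmmsVVV ⇒ mmmssVV   [V -> s]
mmmssVV ⇒ mmmsssVV   [V -> s V]
mmmsssVV ⇒ mmmssssVV   [V -> s V]
mmmssssVV ⇒ mmmsssssV   [V -> s]
mmmsssssV ⇒ mmmssssss   [V -> s]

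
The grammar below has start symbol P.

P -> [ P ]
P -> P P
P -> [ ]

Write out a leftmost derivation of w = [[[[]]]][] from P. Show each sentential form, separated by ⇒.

P ⇒ PP   [P -> P P]
PP ⇒ [P]P   [P -> [ P ]]
[P]P ⇒ [[P]]P   [P -> [ P ]]
[[P]]P ⇒ [[[P]]]P   [P -> [ P ]]
[[[P]]]P ⇒ [[[[]]]]P   [P -> [ ]]
[[[[]]]]P ⇒ [[[[]]]][]   [P -> [ ]]

P ⇒ PP ⇒ [P]P ⇒ [[P]]P ⇒ [[[P]]]P ⇒ [[[[]]]]P ⇒ [[[[]]]][]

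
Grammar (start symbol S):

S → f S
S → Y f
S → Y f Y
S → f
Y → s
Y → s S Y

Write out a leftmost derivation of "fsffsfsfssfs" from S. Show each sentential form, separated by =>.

S => fS => fYfY => fsSYfY => fsfSYfY => fsffSYfY => fsffYfYYfY => fsffsSYfYYfY => fsffsfYfYYfY => fsffsfsfYYfY => fsffsfsfsYfY => fsffsfsfssfY => fsffsfsfssfs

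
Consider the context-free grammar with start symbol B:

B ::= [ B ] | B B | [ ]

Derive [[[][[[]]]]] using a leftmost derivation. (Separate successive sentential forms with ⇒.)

B⇒[B]⇒[[B]]⇒[[BB]]⇒[[[]B]]⇒[[[][B]]]⇒[[[][[B]]]]⇒[[[][[[]]]]]

B ⇒ [B]   [B ::= [ B ]]
[B] ⇒ [[B]]   [B ::= [ B ]]
[[B]] ⇒ [[BB]]   [B ::= B B]
[[BB]] ⇒ [[[]B]]   [B ::= [ ]]
[[[]B]] ⇒ [[[][B]]]   [B ::= [ B ]]
[[[][B]]] ⇒ [[[][[B]]]]   [B ::= [ B ]]
[[[][[B]]]] ⇒ [[[][[[]]]]]   [B ::= [ ]]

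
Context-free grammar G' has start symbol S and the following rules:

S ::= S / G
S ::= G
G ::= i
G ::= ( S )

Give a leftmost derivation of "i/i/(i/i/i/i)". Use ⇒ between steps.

S ⇒ S/G   [S ::= S / G]
S/G ⇒ S/G/G   [S ::= S / G]
S/G/G ⇒ G/G/G   [S ::= G]
G/G/G ⇒ i/G/G   [G ::= i]
i/G/G ⇒ i/i/G   [G ::= i]
i/i/G ⇒ i/i/(S)   [G ::= ( S )]
i/i/(S) ⇒ i/i/(S/G)   [S ::= S / G]
i/i/(S/G) ⇒ i/i/(S/G/G)   [S ::= S / G]
i/i/(S/G/G) ⇒ i/i/(S/G/G/G)   [S ::= S / G]
i/i/(S/G/G/G) ⇒ i/i/(G/G/G/G)   [S ::= G]
i/i/(G/G/G/G) ⇒ i/i/(i/G/G/G)   [G ::= i]
i/i/(i/G/G/G) ⇒ i/i/(i/i/G/G)   [G ::= i]
i/i/(i/i/G/G) ⇒ i/i/(i/i/i/G)   [G ::= i]
i/i/(i/i/i/G) ⇒ i/i/(i/i/i/i)   [G ::= i]

S ⇒ S/G ⇒ S/G/G ⇒ G/G/G ⇒ i/G/G ⇒ i/i/G ⇒ i/i/(S) ⇒ i/i/(S/G) ⇒ i/i/(S/G/G) ⇒ i/i/(S/G/G/G) ⇒ i/i/(G/G/G/G) ⇒ i/i/(i/G/G/G) ⇒ i/i/(i/i/G/G) ⇒ i/i/(i/i/i/G) ⇒ i/i/(i/i/i/i)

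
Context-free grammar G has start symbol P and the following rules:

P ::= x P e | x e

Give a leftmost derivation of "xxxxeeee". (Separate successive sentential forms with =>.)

P => xPe   [P ::= x P e]
xPe => xxPee   [P ::= x P e]
xxPee => xxxPeee   [P ::= x P e]
xxxPeee => xxxxeeee   [P ::= x e]

P => xPe => xxPee => xxxPeee => xxxxeeee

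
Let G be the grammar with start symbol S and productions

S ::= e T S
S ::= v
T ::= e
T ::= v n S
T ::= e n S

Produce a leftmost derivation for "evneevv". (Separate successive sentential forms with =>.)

S => eTS   [S ::= e T S]
eTS => evnSS   [T ::= v n S]
evnSS => evneTSS   [S ::= e T S]
evneTSS => evneeSS   [T ::= e]
evneeSS => evneevS   [S ::= v]
evneevS => evneevv   [S ::= v]

S => eTS => evnSS => evneTSS => evneeSS => evneevS => evneevv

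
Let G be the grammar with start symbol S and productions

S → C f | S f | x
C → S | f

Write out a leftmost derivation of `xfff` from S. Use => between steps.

S => Sf   [S → S f]
Sf => Sff   [S → S f]
Sff => Cfff   [S → C f]
Cfff => Sfff   [C → S]
Sfff => xfff   [S → x]

S => Sf => Sff => Cfff => Sfff => xfff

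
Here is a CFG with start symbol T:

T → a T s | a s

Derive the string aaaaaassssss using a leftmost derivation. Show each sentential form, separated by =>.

T => aTs => aaTss => aaaTsss => aaaaTssss => aaaaaTsssss => aaaaaassssss

T => aTs   [T → a T s]
aTs => aaTss   [T → a T s]
aaTss => aaaTsss   [T → a T s]
aaaTsss => aaaaTssss   [T → a T s]
aaaaTssss => aaaaaTsssss   [T → a T s]
aaaaaTsssss => aaaaaassssss   [T → a s]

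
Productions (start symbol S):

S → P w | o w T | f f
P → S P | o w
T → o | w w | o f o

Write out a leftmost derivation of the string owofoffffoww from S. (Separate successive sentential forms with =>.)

S => Pw   [S → P w]
Pw => SPw   [P → S P]
SPw => owTPw   [S → o w T]
owTPw => owofoPw   [T → o f o]
owofoPw => owofoSPw   [P → S P]
owofoSPw => owofoffPw   [S → f f]
owofoffPw => owofoffSPw   [P → S P]
owofoffSPw => owofoffffPw   [S → f f]
owofoffffPw => owofoffffoww   [P → o w]

S => Pw => SPw => owTPw => owofoPw => owofoSPw => owofoffPw => owofoffSPw => owofoffffPw => owofoffffoww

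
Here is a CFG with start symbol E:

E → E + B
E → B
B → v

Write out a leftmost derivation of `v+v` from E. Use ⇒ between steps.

E ⇒ E+B   [E → E + B]
E+B ⇒ B+B   [E → B]
B+B ⇒ v+B   [B → v]
v+B ⇒ v+v   [B → v]

E ⇒ E+B ⇒ B+B ⇒ v+B ⇒ v+v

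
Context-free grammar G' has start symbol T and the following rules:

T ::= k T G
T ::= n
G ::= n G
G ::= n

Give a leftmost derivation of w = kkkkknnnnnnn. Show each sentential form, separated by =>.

T => kTG => kkTGG => kkkTGGG => kkkkTGGGG => kkkkkTGGGGG => kkkkknGGGGG => kkkkknnGGGG => kkkkknnnGGG => kkkkknnnnGG => kkkkknnnnnG => kkkkknnnnnnG => kkkkknnnnnnn

T => kTG   [T ::= k T G]
kTG => kkTGG   [T ::= k T G]
kkTGG => kkkTGGG   [T ::= k T G]
kkkTGGG => kkkkTGGGG   [T ::= k T G]
kkkkTGGGG => kkkkkTGGGGG   [T ::= k T G]
kkkkkTGGGGG => kkkkknGGGGG   [T ::= n]
kkkkknGGGGG => kkkkknnGGGG   [G ::= n]
kkkkknnGGGG => kkkkknnnGGG   [G ::= n]
kkkkknnnGGG => kkkkknnnnGG   [G ::= n]
kkkkknnnnGG => kkkkknnnnnG   [G ::= n]
kkkkknnnnnG => kkkkknnnnnnG   [G ::= n G]
kkkkknnnnnnG => kkkkknnnnnnn   [G ::= n]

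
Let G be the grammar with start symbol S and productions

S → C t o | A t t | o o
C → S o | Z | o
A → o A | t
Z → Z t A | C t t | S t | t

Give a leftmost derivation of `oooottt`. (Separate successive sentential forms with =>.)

S => Att   [S → A t t]
Att => oAtt   [A → o A]
oAtt => ooAtt   [A → o A]
ooAtt => oooAtt   [A → o A]
oooAtt => ooooAtt   [A → o A]
ooooAtt => oooottt   [A → t]

S => Att => oAtt => ooAtt => oooAtt => ooooAtt => oooottt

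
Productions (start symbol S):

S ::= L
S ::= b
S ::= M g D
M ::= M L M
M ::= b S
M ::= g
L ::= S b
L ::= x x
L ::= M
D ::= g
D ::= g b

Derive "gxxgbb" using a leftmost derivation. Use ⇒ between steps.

S⇒L⇒Sb⇒Lb⇒Sbb⇒Lbb⇒Mbb⇒MLMbb⇒gLMbb⇒gxxMbb⇒gxxgbb

S ⇒ L   [S ::= L]
L ⇒ Sb   [L ::= S b]
Sb ⇒ Lb   [S ::= L]
Lb ⇒ Sbb   [L ::= S b]
Sbb ⇒ Lbb   [S ::= L]
Lbb ⇒ Mbb   [L ::= M]
Mbb ⇒ MLMbb   [M ::= M L M]
MLMbb ⇒ gLMbb   [M ::= g]
gLMbb ⇒ gxxMbb   [L ::= x x]
gxxMbb ⇒ gxxgbb   [M ::= g]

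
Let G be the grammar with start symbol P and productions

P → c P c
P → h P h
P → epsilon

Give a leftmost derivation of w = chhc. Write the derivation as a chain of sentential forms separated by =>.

P => cPc => chPhc => chhc

P => cPc   [P → c P c]
cPc => chPhc   [P → h P h]
chPhc => chhc   [P → epsilon]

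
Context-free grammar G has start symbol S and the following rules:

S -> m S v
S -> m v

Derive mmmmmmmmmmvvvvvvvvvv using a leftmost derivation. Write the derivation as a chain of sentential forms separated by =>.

S => mSv   [S -> m S v]
mSv => mmSvv   [S -> m S v]
mmSvv => mmmSvvv   [S -> m S v]
mmmSvvv => mmmmSvvvv   [S -> m S v]
mmmmSvvvv => mmmmmSvvvvv   [S -> m S v]
mmmmmSvvvvv => mmmmmmSvvvvvv   [S -> m S v]
mmmmmmSvvvvvv => mmmmmmmSvvvvvvv   [S -> m S v]
mmmmmmmSvvvvvvv => mmmmmmmmSvvvvvvvv   [S -> m S v]
mmmmmmmmSvvvvvvvv => mmmmmmmmmSvvvvvvvvv   [S -> m S v]
mmmmmmmmmSvvvvvvvvv => mmmmmmmmmmvvvvvvvvvv   [S -> m v]

S => mSv => mmSvv => mmmSvvv => mmmmSvvvv => mmmmmSvvvvv => mmmmmmSvvvvvv => mmmmmmmSvvvvvvv => mmmmmmmmSvvvvvvvv => mmmmmmmmmSvvvvvvvvv => mmmmmmmmmmvvvvvvvvvv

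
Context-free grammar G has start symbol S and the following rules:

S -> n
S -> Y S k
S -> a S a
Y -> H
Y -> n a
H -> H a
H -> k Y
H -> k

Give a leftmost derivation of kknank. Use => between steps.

S => YSk => HSk => kYSk => kHSk => kkYSk => kknaSk => kknank

S => YSk   [S -> Y S k]
YSk => HSk   [Y -> H]
HSk => kYSk   [H -> k Y]
kYSk => kHSk   [Y -> H]
kHSk => kkYSk   [H -> k Y]
kkYSk => kknaSk   [Y -> n a]
kknaSk => kknank   [S -> n]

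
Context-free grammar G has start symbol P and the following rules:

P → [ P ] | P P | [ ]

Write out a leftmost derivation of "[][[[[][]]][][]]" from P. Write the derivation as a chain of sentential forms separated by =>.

P => PP   [P → P P]
PP => []P   [P → [ ]]
[]P => [][P]   [P → [ P ]]
[][P] => [][PP]   [P → P P]
[][PP] => [][PPP]   [P → P P]
[][PPP] => [][[P]PP]   [P → [ P ]]
[][[P]PP] => [][[[P]]PP]   [P → [ P ]]
[][[[P]]PP] => [][[[PP]]PP]   [P → P P]
[][[[PP]]PP] => [][[[[]P]]PP]   [P → [ ]]
[][[[[]P]]PP] => [][[[[][]]]PP]   [P → [ ]]
[][[[[][]]]PP] => [][[[[][]]][]P]   [P → [ ]]
[][[[[][]]][]P] => [][[[[][]]][][]]   [P → [ ]]

P => PP => []P => [][P] => [][PP] => [][PPP] => [][[P]PP] => [][[[P]]PP] => [][[[PP]]PP] => [][[[[]P]]PP] => [][[[[][]]]PP] => [][[[[][]]][]P] => [][[[[][]]][][]]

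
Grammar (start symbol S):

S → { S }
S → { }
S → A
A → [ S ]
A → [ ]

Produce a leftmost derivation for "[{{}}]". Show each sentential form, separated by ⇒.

S ⇒ A ⇒ [S] ⇒ [{S}] ⇒ [{{}}]

S ⇒ A   [S → A]
A ⇒ [S]   [A → [ S ]]
[S] ⇒ [{S}]   [S → { S }]
[{S}] ⇒ [{{}}]   [S → { }]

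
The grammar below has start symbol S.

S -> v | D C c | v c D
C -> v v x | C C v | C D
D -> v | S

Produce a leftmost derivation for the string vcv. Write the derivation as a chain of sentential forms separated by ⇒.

S ⇒ vcD   [S -> v c D]
vcD ⇒ vcS   [D -> S]
vcS ⇒ vcv   [S -> v]

S ⇒ vcD ⇒ vcS ⇒ vcv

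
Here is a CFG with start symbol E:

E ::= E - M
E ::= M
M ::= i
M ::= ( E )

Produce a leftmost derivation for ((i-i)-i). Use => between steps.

E => M => (E) => (E-M) => (M-M) => ((E)-M) => ((E-M)-M) => ((M-M)-M) => ((i-M)-M) => ((i-i)-M) => ((i-i)-i)

E => M   [E ::= M]
M => (E)   [M ::= ( E )]
(E) => (E-M)   [E ::= E - M]
(E-M) => (M-M)   [E ::= M]
(M-M) => ((E)-M)   [M ::= ( E )]
((E)-M) => ((E-M)-M)   [E ::= E - M]
((E-M)-M) => ((M-M)-M)   [E ::= M]
((M-M)-M) => ((i-M)-M)   [M ::= i]
((i-M)-M) => ((i-i)-M)   [M ::= i]
((i-i)-M) => ((i-i)-i)   [M ::= i]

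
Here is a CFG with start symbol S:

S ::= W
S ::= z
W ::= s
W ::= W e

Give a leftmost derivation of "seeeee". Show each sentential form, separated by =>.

S => W => We => Wee => Weee => Weeee => Weeeee => seeeee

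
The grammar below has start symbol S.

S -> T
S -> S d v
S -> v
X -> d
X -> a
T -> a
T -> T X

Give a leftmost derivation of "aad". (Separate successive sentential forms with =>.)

S => T => TX => TXX => aXX => aaX => aad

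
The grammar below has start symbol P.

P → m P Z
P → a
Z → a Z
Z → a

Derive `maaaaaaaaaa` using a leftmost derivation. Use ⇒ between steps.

P⇒mPZ⇒maZ⇒maaZ⇒maaaZ⇒maaaaZ⇒maaaaaZ⇒maaaaaaZ⇒maaaaaaaZ⇒maaaaaaaaZ⇒maaaaaaaaaZ⇒maaaaaaaaaa

P ⇒ mPZ   [P → m P Z]
mPZ ⇒ maZ   [P → a]
maZ ⇒ maaZ   [Z → a Z]
maaZ ⇒ maaaZ   [Z → a Z]
maaaZ ⇒ maaaaZ   [Z → a Z]
maaaaZ ⇒ maaaaaZ   [Z → a Z]
maaaaaZ ⇒ maaaaaaZ   [Z → a Z]
maaaaaaZ ⇒ maaaaaaaZ   [Z → a Z]
maaaaaaaZ ⇒ maaaaaaaaZ   [Z → a Z]
maaaaaaaaZ ⇒ maaaaaaaaaZ   [Z → a Z]
maaaaaaaaaZ ⇒ maaaaaaaaaa   [Z → a]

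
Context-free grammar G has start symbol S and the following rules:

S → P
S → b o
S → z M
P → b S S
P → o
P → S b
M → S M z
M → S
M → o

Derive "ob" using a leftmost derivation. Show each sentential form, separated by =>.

S => P => Sb => Pb => ob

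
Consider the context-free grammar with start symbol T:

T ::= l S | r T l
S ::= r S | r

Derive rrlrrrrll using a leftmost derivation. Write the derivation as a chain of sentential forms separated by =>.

T => rTl   [T ::= r T l]
rTl => rrTll   [T ::= r T l]
rrTll => rrlSll   [T ::= l S]
rrlSll => rrlrSll   [S ::= r S]
rrlrSll => rrlrrSll   [S ::= r S]
rrlrrSll => rrlrrrSll   [S ::= r S]
rrlrrrSll => rrlrrrrll   [S ::= r]

T => rTl => rrTll => rrlSll => rrlrSll => rrlrrSll => rrlrrrSll => rrlrrrrll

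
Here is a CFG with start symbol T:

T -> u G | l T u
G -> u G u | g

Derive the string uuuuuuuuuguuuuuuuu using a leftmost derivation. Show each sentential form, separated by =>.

T => uG => uuGu => uuuGuu => uuuuGuuu => uuuuuGuuuu => uuuuuuGuuuuu => uuuuuuuGuuuuuu => uuuuuuuuGuuuuuuu => uuuuuuuuuGuuuuuuuu => uuuuuuuuuguuuuuuuu

T => uG   [T -> u G]
uG => uuGu   [G -> u G u]
uuGu => uuuGuu   [G -> u G u]
uuuGuu => uuuuGuuu   [G -> u G u]
uuuuGuuu => uuuuuGuuuu   [G -> u G u]
uuuuuGuuuu => uuuuuuGuuuuu   [G -> u G u]
uuuuuuGuuuuu => uuuuuuuGuuuuuu   [G -> u G u]
uuuuuuuGuuuuuu => uuuuuuuuGuuuuuuu   [G -> u G u]
uuuuuuuuGuuuuuuu => uuuuuuuuuGuuuuuuuu   [G -> u G u]
uuuuuuuuuGuuuuuuuu => uuuuuuuuuguuuuuuuu   [G -> g]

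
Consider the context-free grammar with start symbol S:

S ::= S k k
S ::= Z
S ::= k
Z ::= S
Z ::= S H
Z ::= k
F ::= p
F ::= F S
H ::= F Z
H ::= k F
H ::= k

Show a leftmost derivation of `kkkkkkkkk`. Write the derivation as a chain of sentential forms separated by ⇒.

S ⇒ Skk   [S ::= S k k]
Skk ⇒ Skkkk   [S ::= S k k]
Skkkk ⇒ Zkkkk   [S ::= Z]
Zkkkk ⇒ SHkkkk   [Z ::= S H]
SHkkkk ⇒ ZHkkkk   [S ::= Z]
ZHkkkk ⇒ SHHkkkk   [Z ::= S H]
SHHkkkk ⇒ SkkHHkkkk   [S ::= S k k]
SkkHHkkkk ⇒ kkkHHkkkk   [S ::= k]
kkkHHkkkk ⇒ kkkkHkkkk   [H ::= k]
kkkkHkkkk ⇒ kkkkkkkkk   [H ::= k]

S⇒Skk⇒Skkkk⇒Zkkkk⇒SHkkkk⇒ZHkkkk⇒SHHkkkk⇒SkkHHkkkk⇒kkkHHkkkk⇒kkkkHkkkk⇒kkkkkkkkk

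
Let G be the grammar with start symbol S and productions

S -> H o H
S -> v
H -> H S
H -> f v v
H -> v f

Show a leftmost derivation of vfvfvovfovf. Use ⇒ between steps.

S ⇒ HoH ⇒ HSoH ⇒ vfSoH ⇒ vfHoHoH ⇒ vfHSoHoH ⇒ vfvfSoHoH ⇒ vfvfvoHoH ⇒ vfvfvovfoH ⇒ vfvfvovfovf

S ⇒ HoH   [S -> H o H]
HoH ⇒ HSoH   [H -> H S]
HSoH ⇒ vfSoH   [H -> v f]
vfSoH ⇒ vfHoHoH   [S -> H o H]
vfHoHoH ⇒ vfHSoHoH   [H -> H S]
vfHSoHoH ⇒ vfvfSoHoH   [H -> v f]
vfvfSoHoH ⇒ vfvfvoHoH   [S -> v]
vfvfvoHoH ⇒ vfvfvovfoH   [H -> v f]
vfvfvovfoH ⇒ vfvfvovfovf   [H -> v f]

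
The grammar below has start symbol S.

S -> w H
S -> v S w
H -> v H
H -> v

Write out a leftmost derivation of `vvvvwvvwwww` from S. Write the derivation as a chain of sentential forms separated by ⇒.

S ⇒ vSw   [S -> v S w]
vSw ⇒ vvSww   [S -> v S w]
vvSww ⇒ vvvSwww   [S -> v S w]
vvvSwww ⇒ vvvvSwwww   [S -> v S w]
vvvvSwwww ⇒ vvvvwHwwww   [S -> w H]
vvvvwHwwww ⇒ vvvvwvHwwww   [H -> v H]
vvvvwvHwwww ⇒ vvvvwvvwwww   [H -> v]

S ⇒ vSw ⇒ vvSww ⇒ vvvSwww ⇒ vvvvSwwww ⇒ vvvvwHwwww ⇒ vvvvwvHwwww ⇒ vvvvwvvwwww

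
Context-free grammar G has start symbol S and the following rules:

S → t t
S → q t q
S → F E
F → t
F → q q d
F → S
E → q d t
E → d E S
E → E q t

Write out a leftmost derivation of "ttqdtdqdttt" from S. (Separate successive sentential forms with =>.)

S => FE => SE => FEE => SEE => ttEE => ttqdtE => ttqdtdES => ttqdtdqdtS => ttqdtdqdttt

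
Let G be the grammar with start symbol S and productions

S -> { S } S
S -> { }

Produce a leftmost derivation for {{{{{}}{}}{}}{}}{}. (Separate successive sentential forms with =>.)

S=>{S}S=>{{S}S}S=>{{{S}S}S}S=>{{{{S}S}S}S}S=>{{{{{}}S}S}S}S=>{{{{{}}{}}S}S}S=>{{{{{}}{}}{}}S}S=>{{{{{}}{}}{}}{}}S=>{{{{{}}{}}{}}{}}{}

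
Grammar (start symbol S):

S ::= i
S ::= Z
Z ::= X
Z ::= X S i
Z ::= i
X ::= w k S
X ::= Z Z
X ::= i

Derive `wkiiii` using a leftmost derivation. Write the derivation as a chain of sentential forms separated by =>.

S => Z   [S ::= Z]
Z => X   [Z ::= X]
X => wkS   [X ::= w k S]
wkS => wkZ   [S ::= Z]
wkZ => wkXSi   [Z ::= X S i]
wkXSi => wkZZSi   [X ::= Z Z]
wkZZSi => wkiZSi   [Z ::= i]
wkiZSi => wkiiSi   [Z ::= i]
wkiiSi => wkiiii   [S ::= i]

S => Z => X => wkS => wkZ => wkXSi => wkZZSi => wkiZSi => wkiiSi => wkiiii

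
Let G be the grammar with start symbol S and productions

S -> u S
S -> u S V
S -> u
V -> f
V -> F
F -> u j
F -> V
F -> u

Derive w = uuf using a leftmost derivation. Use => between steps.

S => uSV => uuV => uuf

S => uSV   [S -> u S V]
uSV => uuV   [S -> u]
uuV => uuf   [V -> f]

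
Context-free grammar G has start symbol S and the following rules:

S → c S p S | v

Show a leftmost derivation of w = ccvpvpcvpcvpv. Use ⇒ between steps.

S ⇒ cSpS   [S → c S p S]
cSpS ⇒ ccSpSpS   [S → c S p S]
ccSpSpS ⇒ ccvpSpS   [S → v]
ccvpSpS ⇒ ccvpvpS   [S → v]
ccvpvpS ⇒ ccvpvpcSpS   [S → c S p S]
ccvpvpcSpS ⇒ ccvpvpcvpS   [S → v]
ccvpvpcvpS ⇒ ccvpvpcvpcSpS   [S → c S p S]
ccvpvpcvpcSpS ⇒ ccvpvpcvpcvpS   [S → v]
ccvpvpcvpcvpS ⇒ ccvpvpcvpcvpv   [S → v]

S ⇒ cSpS ⇒ ccSpSpS ⇒ ccvpSpS ⇒ ccvpvpS ⇒ ccvpvpcSpS ⇒ ccvpvpcvpS ⇒ ccvpvpcvpcSpS ⇒ ccvpvpcvpcvpS ⇒ ccvpvpcvpcvpv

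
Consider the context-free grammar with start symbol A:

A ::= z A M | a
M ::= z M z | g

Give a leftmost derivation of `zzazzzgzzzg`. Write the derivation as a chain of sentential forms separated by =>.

A => zAM => zzAMM => zzaMM => zzazMzM => zzazzMzzM => zzazzzMzzzM => zzazzzgzzzM => zzazzzgzzzg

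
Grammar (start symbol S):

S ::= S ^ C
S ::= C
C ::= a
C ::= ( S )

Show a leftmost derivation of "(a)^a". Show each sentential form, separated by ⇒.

S⇒S^C⇒C^C⇒(S)^C⇒(C)^C⇒(a)^C⇒(a)^a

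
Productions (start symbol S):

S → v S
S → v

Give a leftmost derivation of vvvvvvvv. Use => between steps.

S=>vS=>vvS=>vvvS=>vvvvS=>vvvvvS=>vvvvvvS=>vvvvvvvS=>vvvvvvvv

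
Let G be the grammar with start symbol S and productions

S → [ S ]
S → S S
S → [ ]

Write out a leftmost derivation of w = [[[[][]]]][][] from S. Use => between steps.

S=>SS=>SSS=>[S]SS=>[[S]]SS=>[[[S]]]SS=>[[[SS]]]SS=>[[[[]S]]]SS=>[[[[][]]]]SS=>[[[[][]]]][]S=>[[[[][]]]][][]

S => SS   [S → S S]
SS => SSS   [S → S S]
SSS => [S]SS   [S → [ S ]]
[S]SS => [[S]]SS   [S → [ S ]]
[[S]]SS => [[[S]]]SS   [S → [ S ]]
[[[S]]]SS => [[[SS]]]SS   [S → S S]
[[[SS]]]SS => [[[[]S]]]SS   [S → [ ]]
[[[[]S]]]SS => [[[[][]]]]SS   [S → [ ]]
[[[[][]]]]SS => [[[[][]]]][]S   [S → [ ]]
[[[[][]]]][]S => [[[[][]]]][][]   [S → [ ]]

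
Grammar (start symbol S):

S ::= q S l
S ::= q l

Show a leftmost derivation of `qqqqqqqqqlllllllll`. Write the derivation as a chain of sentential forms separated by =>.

S => qSl => qqSll => qqqSlll => qqqqSllll => qqqqqSlllll => qqqqqqSllllll => qqqqqqqSlllllll => qqqqqqqqSllllllll => qqqqqqqqqlllllllll

S => qSl   [S ::= q S l]
qSl => qqSll   [S ::= q S l]
qqSll => qqqSlll   [S ::= q S l]
qqqSlll => qqqqSllll   [S ::= q S l]
qqqqSllll => qqqqqSlllll   [S ::= q S l]
qqqqqSlllll => qqqqqqSllllll   [S ::= q S l]
qqqqqqSllllll => qqqqqqqSlllllll   [S ::= q S l]
qqqqqqqSlllllll => qqqqqqqqSllllllll   [S ::= q S l]
qqqqqqqqSllllllll => qqqqqqqqqlllllllll   [S ::= q l]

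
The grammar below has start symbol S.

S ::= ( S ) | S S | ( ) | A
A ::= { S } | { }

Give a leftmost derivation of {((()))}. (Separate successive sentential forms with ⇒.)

S ⇒ A   [S ::= A]
A ⇒ {S}   [A ::= { S }]
{S} ⇒ {(S)}   [S ::= ( S )]
{(S)} ⇒ {((S))}   [S ::= ( S )]
{((S))} ⇒ {((()))}   [S ::= ( )]

S ⇒ A ⇒ {S} ⇒ {(S)} ⇒ {((S))} ⇒ {((()))}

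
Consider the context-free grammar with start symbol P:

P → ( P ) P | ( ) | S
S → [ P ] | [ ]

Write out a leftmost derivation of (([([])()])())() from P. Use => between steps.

P => (P)P   [P → ( P ) P]
(P)P => ((P)P)P   [P → ( P ) P]
((P)P)P => ((S)P)P   [P → S]
((S)P)P => (([P])P)P   [S → [ P ]]
(([P])P)P => (([(P)P])P)P   [P → ( P ) P]
(([(P)P])P)P => (([(S)P])P)P   [P → S]
(([(S)P])P)P => (([([])P])P)P   [S → [ ]]
(([([])P])P)P => (([([])()])P)P   [P → ( )]
(([([])()])P)P => (([([])()])())P   [P → ( )]
(([([])()])())P => (([([])()])())()   [P → ( )]

P=>(P)P=>((P)P)P=>((S)P)P=>(([P])P)P=>(([(P)P])P)P=>(([(S)P])P)P=>(([([])P])P)P=>(([([])()])P)P=>(([([])()])())P=>(([([])()])())()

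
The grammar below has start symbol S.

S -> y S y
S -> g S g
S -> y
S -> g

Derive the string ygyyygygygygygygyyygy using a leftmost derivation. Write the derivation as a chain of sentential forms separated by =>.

S => ySy => ygSgy => ygySygy => ygyySyygy => ygyyySyyygy => ygyyygSgyyygy => ygyyygySygyyygy => ygyyygygSgygyyygy => ygyyygygySygygyyygy => ygyyygygygSgygygyyygy => ygyyygygygygygygyyygy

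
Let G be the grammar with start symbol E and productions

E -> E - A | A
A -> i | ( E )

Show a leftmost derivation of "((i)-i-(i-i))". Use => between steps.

E => A => (E) => (E-A) => (E-A-A) => (A-A-A) => ((E)-A-A) => ((A)-A-A) => ((i)-A-A) => ((i)-i-A) => ((i)-i-(E)) => ((i)-i-(E-A)) => ((i)-i-(A-A)) => ((i)-i-(i-A)) => ((i)-i-(i-i))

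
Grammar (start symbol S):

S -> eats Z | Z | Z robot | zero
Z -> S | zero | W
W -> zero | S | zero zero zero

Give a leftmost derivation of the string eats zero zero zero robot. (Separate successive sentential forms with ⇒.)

S ⇒ eats Z   [S -> eats Z]
eats Z ⇒ eats S   [Z -> S]
eats S ⇒ eats Z robot   [S -> Z robot]
eats Z robot ⇒ eats W robot   [Z -> W]
eats W robot ⇒ eats zero zero zero robot   [W -> zero zero zero]

S ⇒ eats Z ⇒ eats S ⇒ eats Z robot ⇒ eats W robot ⇒ eats zero zero zero robot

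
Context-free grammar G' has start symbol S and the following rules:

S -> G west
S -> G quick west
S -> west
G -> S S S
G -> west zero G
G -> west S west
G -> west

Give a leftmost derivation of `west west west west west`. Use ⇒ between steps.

S ⇒ G west   [S -> G west]
G west ⇒ west S west west   [G -> west S west]
west S west west ⇒ west G west west west   [S -> G west]
west G west west west ⇒ west west west west west   [G -> west]

S ⇒ G west ⇒ west S west west ⇒ west G west west west ⇒ west west west west west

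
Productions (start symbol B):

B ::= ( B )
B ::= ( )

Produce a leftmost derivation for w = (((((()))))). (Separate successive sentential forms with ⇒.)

B⇒(B)⇒((B))⇒(((B)))⇒((((B))))⇒(((((B)))))⇒(((((())))))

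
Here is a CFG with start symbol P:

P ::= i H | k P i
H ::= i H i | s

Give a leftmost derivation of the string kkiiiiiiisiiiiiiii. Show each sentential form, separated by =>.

P => kPi => kkPii => kkiHii => kkiiHiii => kkiiiHiiii => kkiiiiHiiiii => kkiiiiiHiiiiii => kkiiiiiiHiiiiiii => kkiiiiiiiHiiiiiiii => kkiiiiiiisiiiiiiii

P => kPi   [P ::= k P i]
kPi => kkPii   [P ::= k P i]
kkPii => kkiHii   [P ::= i H]
kkiHii => kkiiHiii   [H ::= i H i]
kkiiHiii => kkiiiHiiii   [H ::= i H i]
kkiiiHiiii => kkiiiiHiiiii   [H ::= i H i]
kkiiiiHiiiii => kkiiiiiHiiiiii   [H ::= i H i]
kkiiiiiHiiiiii => kkiiiiiiHiiiiiii   [H ::= i H i]
kkiiiiiiHiiiiiii => kkiiiiiiiHiiiiiiii   [H ::= i H i]
kkiiiiiiiHiiiiiiii => kkiiiiiiisiiiiiiii   [H ::= s]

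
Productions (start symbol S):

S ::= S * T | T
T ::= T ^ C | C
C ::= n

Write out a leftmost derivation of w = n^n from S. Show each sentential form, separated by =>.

S=>T=>T^C=>C^C=>n^C=>n^n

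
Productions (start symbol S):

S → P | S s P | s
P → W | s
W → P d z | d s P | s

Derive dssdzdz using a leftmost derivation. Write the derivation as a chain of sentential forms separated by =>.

S => P => W => dsP => dsW => dsPdz => dsWdz => dsPdzdz => dsWdzdz => dssdzdz

S => P   [S → P]
P => W   [P → W]
W => dsP   [W → d s P]
dsP => dsW   [P → W]
dsW => dsPdz   [W → P d z]
dsPdz => dsWdz   [P → W]
dsWdz => dsPdzdz   [W → P d z]
dsPdzdz => dsWdzdz   [P → W]
dsWdzdz => dssdzdz   [W → s]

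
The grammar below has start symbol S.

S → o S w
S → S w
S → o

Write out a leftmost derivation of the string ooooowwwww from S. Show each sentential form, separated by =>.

S => oSw => oSww => ooSwww => oooSwwww => ooooSwwwww => ooooowwwww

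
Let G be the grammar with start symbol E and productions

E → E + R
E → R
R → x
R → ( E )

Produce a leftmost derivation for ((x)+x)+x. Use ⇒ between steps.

E ⇒ E+R   [E → E + R]
E+R ⇒ R+R   [E → R]
R+R ⇒ (E)+R   [R → ( E )]
(E)+R ⇒ (E+R)+R   [E → E + R]
(E+R)+R ⇒ (R+R)+R   [E → R]
(R+R)+R ⇒ ((E)+R)+R   [R → ( E )]
((E)+R)+R ⇒ ((R)+R)+R   [E → R]
((R)+R)+R ⇒ ((x)+R)+R   [R → x]
((x)+R)+R ⇒ ((x)+x)+R   [R → x]
((x)+x)+R ⇒ ((x)+x)+x   [R → x]

E⇒E+R⇒R+R⇒(E)+R⇒(E+R)+R⇒(R+R)+R⇒((E)+R)+R⇒((R)+R)+R⇒((x)+R)+R⇒((x)+x)+R⇒((x)+x)+x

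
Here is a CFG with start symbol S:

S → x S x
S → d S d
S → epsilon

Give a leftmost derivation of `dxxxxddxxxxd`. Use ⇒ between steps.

S ⇒ dSd ⇒ dxSxd ⇒ dxxSxxd ⇒ dxxxSxxxd ⇒ dxxxxSxxxxd ⇒ dxxxxdSdxxxxd ⇒ dxxxxddxxxxd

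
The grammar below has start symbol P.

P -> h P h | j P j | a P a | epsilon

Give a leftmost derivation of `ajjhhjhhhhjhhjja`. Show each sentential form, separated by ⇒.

P ⇒ aPa   [P -> a P a]
aPa ⇒ ajPja   [P -> j P j]
ajPja ⇒ ajjPjja   [P -> j P j]
ajjPjja ⇒ ajjhPhjja   [P -> h P h]
ajjhPhjja ⇒ ajjhhPhhjja   [P -> h P h]
ajjhhPhhjja ⇒ ajjhhjPjhhjja   [P -> j P j]
ajjhhjPjhhjja ⇒ ajjhhjhPhjhhjja   [P -> h P h]
ajjhhjhPhjhhjja ⇒ ajjhhjhhPhhjhhjja   [P -> h P h]
ajjhhjhhPhhjhhjja ⇒ ajjhhjhhhhjhhjja   [P -> epsilon]

P ⇒ aPa ⇒ ajPja ⇒ ajjPjja ⇒ ajjhPhjja ⇒ ajjhhPhhjja ⇒ ajjhhjPjhhjja ⇒ ajjhhjhPhjhhjja ⇒ ajjhhjhhPhhjhhjja ⇒ ajjhhjhhhhjhhjja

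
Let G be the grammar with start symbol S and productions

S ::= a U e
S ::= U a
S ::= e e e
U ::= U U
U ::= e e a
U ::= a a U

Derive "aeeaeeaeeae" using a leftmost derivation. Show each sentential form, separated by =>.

S => aUe => aUUe => aUUUe => aeeaUUe => aeeaeeaUe => aeeaeeaeeae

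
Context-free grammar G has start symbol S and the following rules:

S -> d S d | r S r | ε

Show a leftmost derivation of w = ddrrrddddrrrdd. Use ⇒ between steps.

S ⇒ dSd   [S -> d S d]
dSd ⇒ ddSdd   [S -> d S d]
ddSdd ⇒ ddrSrdd   [S -> r S r]
ddrSrdd ⇒ ddrrSrrdd   [S -> r S r]
ddrrSrrdd ⇒ ddrrrSrrrdd   [S -> r S r]
ddrrrSrrrdd ⇒ ddrrrdSdrrrdd   [S -> d S d]
ddrrrdSdrrrdd ⇒ ddrrrddSddrrrdd   [S -> d S d]
ddrrrddSddrrrdd ⇒ ddrrrddddrrrdd   [S -> ε]

S ⇒ dSd ⇒ ddSdd ⇒ ddrSrdd ⇒ ddrrSrrdd ⇒ ddrrrSrrrdd ⇒ ddrrrdSdrrrdd ⇒ ddrrrddSddrrrdd ⇒ ddrrrddddrrrdd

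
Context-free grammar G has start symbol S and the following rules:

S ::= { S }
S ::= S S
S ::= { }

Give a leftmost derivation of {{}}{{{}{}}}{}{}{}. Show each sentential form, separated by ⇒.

S ⇒ SS   [S ::= S S]
SS ⇒ SSS   [S ::= S S]
SSS ⇒ SSSS   [S ::= S S]
SSSS ⇒ {S}SSS   [S ::= { S }]
{S}SSS ⇒ {{}}SSS   [S ::= { }]
{{}}SSS ⇒ {{}}SSSS   [S ::= S S]
{{}}SSSS ⇒ {{}}{S}SSS   [S ::= { S }]
{{}}{S}SSS ⇒ {{}}{{S}}SSS   [S ::= { S }]
{{}}{{S}}SSS ⇒ {{}}{{SS}}SSS   [S ::= S S]
{{}}{{SS}}SSS ⇒ {{}}{{{}S}}SSS   [S ::= { }]
{{}}{{{}S}}SSS ⇒ {{}}{{{}{}}}SSS   [S ::= { }]
{{}}{{{}{}}}SSS ⇒ {{}}{{{}{}}}{}SS   [S ::= { }]
{{}}{{{}{}}}{}SS ⇒ {{}}{{{}{}}}{}{}S   [S ::= { }]
{{}}{{{}{}}}{}{}S ⇒ {{}}{{{}{}}}{}{}{}   [S ::= { }]

S⇒SS⇒SSS⇒SSSS⇒{S}SSS⇒{{}}SSS⇒{{}}SSSS⇒{{}}{S}SSS⇒{{}}{{S}}SSS⇒{{}}{{SS}}SSS⇒{{}}{{{}S}}SSS⇒{{}}{{{}{}}}SSS⇒{{}}{{{}{}}}{}SS⇒{{}}{{{}{}}}{}{}S⇒{{}}{{{}{}}}{}{}{}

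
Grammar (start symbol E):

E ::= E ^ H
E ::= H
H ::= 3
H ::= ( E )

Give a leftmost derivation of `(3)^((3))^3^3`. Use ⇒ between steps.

E⇒E^H⇒E^H^H⇒E^H^H^H⇒H^H^H^H⇒(E)^H^H^H⇒(H)^H^H^H⇒(3)^H^H^H⇒(3)^(E)^H^H⇒(3)^(H)^H^H⇒(3)^((E))^H^H⇒(3)^((H))^H^H⇒(3)^((3))^H^H⇒(3)^((3))^3^H⇒(3)^((3))^3^3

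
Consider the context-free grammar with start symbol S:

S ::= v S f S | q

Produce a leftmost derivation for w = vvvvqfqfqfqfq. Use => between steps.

S=>vSfS=>vvSfSfS=>vvvSfSfSfS=>vvvvSfSfSfSfS=>vvvvqfSfSfSfS=>vvvvqfqfSfSfS=>vvvvqfqfqfSfS=>vvvvqfqfqfqfS=>vvvvqfqfqfqfq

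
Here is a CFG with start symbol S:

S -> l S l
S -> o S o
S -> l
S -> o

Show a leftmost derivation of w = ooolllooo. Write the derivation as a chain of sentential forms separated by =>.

S=>oSo=>ooSoo=>oooSooo=>ooolSlooo=>ooolllooo

S => oSo   [S -> o S o]
oSo => ooSoo   [S -> o S o]
ooSoo => oooSooo   [S -> o S o]
oooSooo => ooolSlooo   [S -> l S l]
ooolSlooo => ooolllooo   [S -> l]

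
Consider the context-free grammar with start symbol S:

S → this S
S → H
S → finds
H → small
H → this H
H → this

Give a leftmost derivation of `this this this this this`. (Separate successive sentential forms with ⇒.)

S ⇒ H ⇒ this H ⇒ this this H ⇒ this this this H ⇒ this this this this H ⇒ this this this this this

S ⇒ H   [S → H]
H ⇒ this H   [H → this H]
this H ⇒ this this H   [H → this H]
this this H ⇒ this this this H   [H → this H]
this this this H ⇒ this this this this H   [H → this H]
this this this this H ⇒ this this this this this   [H → this]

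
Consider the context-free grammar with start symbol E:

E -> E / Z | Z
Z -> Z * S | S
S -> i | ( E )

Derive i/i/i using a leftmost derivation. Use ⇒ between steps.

E ⇒ E/Z   [E -> E / Z]
E/Z ⇒ E/Z/Z   [E -> E / Z]
E/Z/Z ⇒ Z/Z/Z   [E -> Z]
Z/Z/Z ⇒ S/Z/Z   [Z -> S]
S/Z/Z ⇒ i/Z/Z   [S -> i]
i/Z/Z ⇒ i/S/Z   [Z -> S]
i/S/Z ⇒ i/i/Z   [S -> i]
i/i/Z ⇒ i/i/S   [Z -> S]
i/i/S ⇒ i/i/i   [S -> i]

E ⇒ E/Z ⇒ E/Z/Z ⇒ Z/Z/Z ⇒ S/Z/Z ⇒ i/Z/Z ⇒ i/S/Z ⇒ i/i/Z ⇒ i/i/S ⇒ i/i/i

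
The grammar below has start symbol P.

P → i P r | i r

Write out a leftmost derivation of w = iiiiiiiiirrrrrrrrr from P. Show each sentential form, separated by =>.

P => iPr   [P → i P r]
iPr => iiPrr   [P → i P r]
iiPrr => iiiPrrr   [P → i P r]
iiiPrrr => iiiiPrrrr   [P → i P r]
iiiiPrrrr => iiiiiPrrrrr   [P → i P r]
iiiiiPrrrrr => iiiiiiPrrrrrr   [P → i P r]
iiiiiiPrrrrrr => iiiiiiiPrrrrrrr   [P → i P r]
iiiiiiiPrrrrrrr => iiiiiiiiPrrrrrrrr   [P → i P r]
iiiiiiiiPrrrrrrrr => iiiiiiiiirrrrrrrrr   [P → i r]

P=>iPr=>iiPrr=>iiiPrrr=>iiiiPrrrr=>iiiiiPrrrrr=>iiiiiiPrrrrrr=>iiiiiiiPrrrrrrr=>iiiiiiiiPrrrrrrrr=>iiiiiiiiirrrrrrrrr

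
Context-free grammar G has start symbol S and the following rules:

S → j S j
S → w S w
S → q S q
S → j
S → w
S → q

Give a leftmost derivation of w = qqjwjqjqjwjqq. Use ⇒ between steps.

S ⇒ qSq ⇒ qqSqq ⇒ qqjSjqq ⇒ qqjwSwjqq ⇒ qqjwjSjwjqq ⇒ qqjwjqSqjwjqq ⇒ qqjwjqjqjwjqq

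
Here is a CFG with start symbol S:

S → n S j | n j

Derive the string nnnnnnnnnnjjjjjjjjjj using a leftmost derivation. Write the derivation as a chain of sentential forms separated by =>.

S => nSj   [S → n S j]
nSj => nnSjj   [S → n S j]
nnSjj => nnnSjjj   [S → n S j]
nnnSjjj => nnnnSjjjj   [S → n S j]
nnnnSjjjj => nnnnnSjjjjj   [S → n S j]
nnnnnSjjjjj => nnnnnnSjjjjjj   [S → n S j]
nnnnnnSjjjjjj => nnnnnnnSjjjjjjj   [S → n S j]
nnnnnnnSjjjjjjj => nnnnnnnnSjjjjjjjj   [S → n S j]
nnnnnnnnSjjjjjjjj => nnnnnnnnnSjjjjjjjjj   [S → n S j]
nnnnnnnnnSjjjjjjjjj => nnnnnnnnnnjjjjjjjjjj   [S → n j]

S => nSj => nnSjj => nnnSjjj => nnnnSjjjj => nnnnnSjjjjj => nnnnnnSjjjjjj => nnnnnnnSjjjjjjj => nnnnnnnnSjjjjjjjj => nnnnnnnnnSjjjjjjjjj => nnnnnnnnnnjjjjjjjjjj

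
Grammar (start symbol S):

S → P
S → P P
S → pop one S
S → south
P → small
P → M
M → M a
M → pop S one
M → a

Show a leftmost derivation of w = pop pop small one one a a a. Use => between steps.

S => P P   [S → P P]
P P => M P   [P → M]
M P => M a P   [M → M a]
M a P => M a a P   [M → M a]
M a a P => pop S one a a P   [M → pop S one]
pop S one a a P => pop P one a a P   [S → P]
pop P one a a P => pop M one a a P   [P → M]
pop M one a a P => pop pop S one one a a P   [M → pop S one]
pop pop S one one a a P => pop pop P one one a a P   [S → P]
pop pop P one one a a P => pop pop small one one a a P   [P → small]
pop pop small one one a a P => pop pop small one one a a M   [P → M]
pop pop small one one a a M => pop pop small one one a a a   [M → a]

S => P P => M P => M a P => M a a P => pop S one a a P => pop P one a a P => pop M one a a P => pop pop S one one a a P => pop pop P one one a a P => pop pop small one one a a P => pop pop small one one a a M => pop pop small one one a a a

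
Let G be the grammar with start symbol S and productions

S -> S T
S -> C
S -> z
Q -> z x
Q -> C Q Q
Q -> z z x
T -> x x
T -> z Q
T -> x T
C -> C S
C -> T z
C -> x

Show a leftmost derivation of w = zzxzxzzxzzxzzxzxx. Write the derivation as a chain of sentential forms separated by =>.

S => ST => CT => TzT => zQzT => zCQQzT => zTzQQzT => zzQzQQzT => zzCQQzQQzT => zzxQQzQQzT => zzxzxQzQQzT => zzxzxzzxzQQzT => zzxzxzzxzzxQzT => zzxzxzzxzzxzzxzT => zzxzxzzxzzxzzxzxx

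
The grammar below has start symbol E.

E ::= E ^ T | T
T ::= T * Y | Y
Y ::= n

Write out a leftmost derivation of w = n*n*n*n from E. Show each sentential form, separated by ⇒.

E ⇒ T   [E ::= T]
T ⇒ T*Y   [T ::= T * Y]
T*Y ⇒ T*Y*Y   [T ::= T * Y]
T*Y*Y ⇒ T*Y*Y*Y   [T ::= T * Y]
T*Y*Y*Y ⇒ Y*Y*Y*Y   [T ::= Y]
Y*Y*Y*Y ⇒ n*Y*Y*Y   [Y ::= n]
n*Y*Y*Y ⇒ n*n*Y*Y   [Y ::= n]
n*n*Y*Y ⇒ n*n*n*Y   [Y ::= n]
n*n*n*Y ⇒ n*n*n*n   [Y ::= n]

E ⇒ T ⇒ T*Y ⇒ T*Y*Y ⇒ T*Y*Y*Y ⇒ Y*Y*Y*Y ⇒ n*Y*Y*Y ⇒ n*n*Y*Y ⇒ n*n*n*Y ⇒ n*n*n*n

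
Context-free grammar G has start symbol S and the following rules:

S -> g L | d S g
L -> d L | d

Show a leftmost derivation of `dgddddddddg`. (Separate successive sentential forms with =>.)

S => dSg => dgLg => dgdLg => dgddLg => dgdddLg => dgddddLg => dgdddddLg => dgddddddLg => dgdddddddLg => dgddddddddg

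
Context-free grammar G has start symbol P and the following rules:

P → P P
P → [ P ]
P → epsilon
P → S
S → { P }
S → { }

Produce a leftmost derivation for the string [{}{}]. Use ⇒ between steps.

P ⇒ [P]   [P → [ P ]]
[P] ⇒ [PP]   [P → P P]
[PP] ⇒ [SP]   [P → S]
[SP] ⇒ [{}P]   [S → { }]
[{}P] ⇒ [{}S]   [P → S]
[{}S] ⇒ [{}{}]   [S → { }]

P ⇒ [P] ⇒ [PP] ⇒ [SP] ⇒ [{}P] ⇒ [{}S] ⇒ [{}{}]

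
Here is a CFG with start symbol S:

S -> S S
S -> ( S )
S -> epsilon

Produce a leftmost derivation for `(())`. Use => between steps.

S => (S) => (SS) => ((S)S) => (()S) => (())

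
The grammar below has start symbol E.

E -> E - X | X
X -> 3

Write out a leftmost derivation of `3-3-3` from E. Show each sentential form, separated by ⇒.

E ⇒ E-X ⇒ E-X-X ⇒ X-X-X ⇒ 3-X-X ⇒ 3-3-X ⇒ 3-3-3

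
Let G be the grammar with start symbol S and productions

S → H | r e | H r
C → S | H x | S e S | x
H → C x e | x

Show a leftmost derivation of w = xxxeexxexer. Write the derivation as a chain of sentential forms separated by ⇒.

S ⇒ Hr ⇒ Cxer ⇒ SeSxer ⇒ HeSxer ⇒ CxeeSxer ⇒ HxxeeSxer ⇒ xxxeeSxer ⇒ xxxeeHxer ⇒ xxxeeCxexer ⇒ xxxeexxexer

S ⇒ Hr   [S → H r]
Hr ⇒ Cxer   [H → C x e]
Cxer ⇒ SeSxer   [C → S e S]
SeSxer ⇒ HeSxer   [S → H]
HeSxer ⇒ CxeeSxer   [H → C x e]
CxeeSxer ⇒ HxxeeSxer   [C → H x]
HxxeeSxer ⇒ xxxeeSxer   [H → x]
xxxeeSxer ⇒ xxxeeHxer   [S → H]
xxxeeHxer ⇒ xxxeeCxexer   [H → C x e]
xxxeeCxexer ⇒ xxxeexxexer   [C → x]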